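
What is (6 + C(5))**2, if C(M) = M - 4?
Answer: 49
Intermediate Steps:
C(M) = -4 + M
(6 + C(5))**2 = (6 + (-4 + 5))**2 = (6 + 1)**2 = 7**2 = 49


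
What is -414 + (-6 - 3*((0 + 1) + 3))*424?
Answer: -8046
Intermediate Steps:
-414 + (-6 - 3*((0 + 1) + 3))*424 = -414 + (-6 - 3*(1 + 3))*424 = -414 + (-6 - 3*4)*424 = -414 + (-6 - 12)*424 = -414 - 18*424 = -414 - 7632 = -8046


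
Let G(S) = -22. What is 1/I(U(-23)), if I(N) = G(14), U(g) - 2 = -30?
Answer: -1/22 ≈ -0.045455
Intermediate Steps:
U(g) = -28 (U(g) = 2 - 30 = -28)
I(N) = -22
1/I(U(-23)) = 1/(-22) = -1/22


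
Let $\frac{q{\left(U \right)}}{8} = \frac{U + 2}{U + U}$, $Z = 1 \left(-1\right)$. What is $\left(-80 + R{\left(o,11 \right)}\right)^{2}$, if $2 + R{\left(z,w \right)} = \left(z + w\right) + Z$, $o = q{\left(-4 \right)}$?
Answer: $4900$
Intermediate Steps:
$Z = -1$
$q{\left(U \right)} = \frac{4 \left(2 + U\right)}{U}$ ($q{\left(U \right)} = 8 \frac{U + 2}{U + U} = 8 \frac{2 + U}{2 U} = \frac{4 \left(2 + U\right)}{U}$)
$o = 2$ ($o = 4 + \frac{8}{-4} = 4 + 8 \left(- \frac{1}{4}\right) = 4 - 2 = 2$)
$R{\left(z,w \right)} = -3 + w + z$ ($R{\left(z,w \right)} = -2 - \left(1 - w - z\right) = -2 + \left(-1 + w + z\right) = -3 + w + z$)
$\left(-80 + R{\left(o,11 \right)}\right)^{2} = \left(-80 + \left(-3 + 11 + 2\right)\right)^{2} = \left(-80 + 10\right)^{2} = \left(-70\right)^{2} = 4900$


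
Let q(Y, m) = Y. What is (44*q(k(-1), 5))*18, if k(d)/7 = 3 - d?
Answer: 22176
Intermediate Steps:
k(d) = 21 - 7*d (k(d) = 7*(3 - d) = 21 - 7*d)
(44*q(k(-1), 5))*18 = (44*(21 - 7*(-1)))*18 = (44*(21 + 7))*18 = (44*28)*18 = 1232*18 = 22176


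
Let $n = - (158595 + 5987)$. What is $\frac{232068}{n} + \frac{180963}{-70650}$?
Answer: $- \frac{2565492037}{645984350} \approx -3.9714$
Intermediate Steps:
$n = -164582$ ($n = \left(-1\right) 164582 = -164582$)
$\frac{232068}{n} + \frac{180963}{-70650} = \frac{232068}{-164582} + \frac{180963}{-70650} = 232068 \left(- \frac{1}{164582}\right) + 180963 \left(- \frac{1}{70650}\right) = - \frac{116034}{82291} - \frac{20107}{7850} = - \frac{2565492037}{645984350}$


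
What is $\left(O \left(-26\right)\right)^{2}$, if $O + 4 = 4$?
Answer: $0$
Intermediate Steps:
$O = 0$ ($O = -4 + 4 = 0$)
$\left(O \left(-26\right)\right)^{2} = \left(0 \left(-26\right)\right)^{2} = 0^{2} = 0$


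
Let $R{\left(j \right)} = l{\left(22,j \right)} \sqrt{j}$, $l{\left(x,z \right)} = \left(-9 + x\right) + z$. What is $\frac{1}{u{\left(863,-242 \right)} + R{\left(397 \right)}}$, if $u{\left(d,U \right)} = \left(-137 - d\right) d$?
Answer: $- \frac{8630}{7447022643} - \frac{41 \sqrt{397}}{74470226430} \approx -1.1698 \cdot 10^{-6}$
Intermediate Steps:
$l{\left(x,z \right)} = -9 + x + z$
$R{\left(j \right)} = \sqrt{j} \left(13 + j\right)$ ($R{\left(j \right)} = \left(-9 + 22 + j\right) \sqrt{j} = \left(13 + j\right) \sqrt{j} = \sqrt{j} \left(13 + j\right)$)
$u{\left(d,U \right)} = d \left(-137 - d\right)$
$\frac{1}{u{\left(863,-242 \right)} + R{\left(397 \right)}} = \frac{1}{\left(-1\right) 863 \left(137 + 863\right) + \sqrt{397} \left(13 + 397\right)} = \frac{1}{\left(-1\right) 863 \cdot 1000 + \sqrt{397} \cdot 410} = \frac{1}{-863000 + 410 \sqrt{397}}$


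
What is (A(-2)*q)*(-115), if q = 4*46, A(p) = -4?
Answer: 84640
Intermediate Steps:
q = 184
(A(-2)*q)*(-115) = -4*184*(-115) = -736*(-115) = 84640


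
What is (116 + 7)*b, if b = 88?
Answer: 10824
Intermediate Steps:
(116 + 7)*b = (116 + 7)*88 = 123*88 = 10824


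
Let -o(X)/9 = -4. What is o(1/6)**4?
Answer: 1679616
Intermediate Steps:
o(X) = 36 (o(X) = -9*(-4) = 36)
o(1/6)**4 = 36**4 = 1679616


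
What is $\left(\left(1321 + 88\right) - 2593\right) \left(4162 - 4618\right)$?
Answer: $539904$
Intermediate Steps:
$\left(\left(1321 + 88\right) - 2593\right) \left(4162 - 4618\right) = \left(1409 - 2593\right) \left(-456\right) = \left(-1184\right) \left(-456\right) = 539904$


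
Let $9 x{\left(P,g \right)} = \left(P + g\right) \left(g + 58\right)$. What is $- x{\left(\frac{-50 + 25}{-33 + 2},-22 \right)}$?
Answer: $\frac{2628}{31} \approx 84.774$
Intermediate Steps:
$x{\left(P,g \right)} = \frac{\left(58 + g\right) \left(P + g\right)}{9}$ ($x{\left(P,g \right)} = \frac{\left(P + g\right) \left(g + 58\right)}{9} = \frac{\left(P + g\right) \left(58 + g\right)}{9} = \frac{\left(58 + g\right) \left(P + g\right)}{9}$)
$- x{\left(\frac{-50 + 25}{-33 + 2},-22 \right)} = - (\frac{\left(-22\right)^{2}}{9} + \frac{58 \frac{-50 + 25}{-33 + 2}}{9} + \frac{58}{9} \left(-22\right) + \frac{1}{9} \frac{-50 + 25}{-33 + 2} \left(-22\right)) = - (\frac{1}{9} \cdot 484 + \frac{58 \left(- \frac{25}{-31}\right)}{9} - \frac{1276}{9} + \frac{1}{9} \left(- \frac{25}{-31}\right) \left(-22\right)) = - (\frac{484}{9} + \frac{58 \left(\left(-25\right) \left(- \frac{1}{31}\right)\right)}{9} - \frac{1276}{9} + \frac{1}{9} \left(\left(-25\right) \left(- \frac{1}{31}\right)\right) \left(-22\right)) = - (\frac{484}{9} + \frac{58}{9} \cdot \frac{25}{31} - \frac{1276}{9} + \frac{1}{9} \cdot \frac{25}{31} \left(-22\right)) = - (\frac{484}{9} + \frac{1450}{279} - \frac{1276}{9} - \frac{550}{279}) = \left(-1\right) \left(- \frac{2628}{31}\right) = \frac{2628}{31}$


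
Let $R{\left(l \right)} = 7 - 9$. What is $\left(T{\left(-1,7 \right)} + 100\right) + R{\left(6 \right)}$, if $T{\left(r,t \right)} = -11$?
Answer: $87$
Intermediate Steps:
$R{\left(l \right)} = -2$
$\left(T{\left(-1,7 \right)} + 100\right) + R{\left(6 \right)} = \left(-11 + 100\right) - 2 = 89 - 2 = 87$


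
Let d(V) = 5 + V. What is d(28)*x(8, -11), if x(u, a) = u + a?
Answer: -99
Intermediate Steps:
x(u, a) = a + u
d(28)*x(8, -11) = (5 + 28)*(-11 + 8) = 33*(-3) = -99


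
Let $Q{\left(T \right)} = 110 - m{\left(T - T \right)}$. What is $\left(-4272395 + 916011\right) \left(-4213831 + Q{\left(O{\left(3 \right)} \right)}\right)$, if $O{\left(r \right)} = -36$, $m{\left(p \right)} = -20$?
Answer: $14142798617184$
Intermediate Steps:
$Q{\left(T \right)} = 130$ ($Q{\left(T \right)} = 110 - -20 = 110 + 20 = 130$)
$\left(-4272395 + 916011\right) \left(-4213831 + Q{\left(O{\left(3 \right)} \right)}\right) = \left(-4272395 + 916011\right) \left(-4213831 + 130\right) = \left(-3356384\right) \left(-4213701\right) = 14142798617184$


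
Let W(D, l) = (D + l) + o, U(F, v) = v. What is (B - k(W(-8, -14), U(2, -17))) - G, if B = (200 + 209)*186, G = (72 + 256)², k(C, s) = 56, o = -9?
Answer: -31566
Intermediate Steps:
W(D, l) = -9 + D + l (W(D, l) = (D + l) - 9 = -9 + D + l)
G = 107584 (G = 328² = 107584)
B = 76074 (B = 409*186 = 76074)
(B - k(W(-8, -14), U(2, -17))) - G = (76074 - 1*56) - 1*107584 = (76074 - 56) - 107584 = 76018 - 107584 = -31566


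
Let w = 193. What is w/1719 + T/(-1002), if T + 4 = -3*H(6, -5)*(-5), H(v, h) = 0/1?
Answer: 33377/287073 ≈ 0.11627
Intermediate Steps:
H(v, h) = 0 (H(v, h) = 0*1 = 0)
T = -4 (T = -4 - 3*0*(-5) = -4 + 0*(-5) = -4 + 0 = -4)
w/1719 + T/(-1002) = 193/1719 - 4/(-1002) = 193*(1/1719) - 4*(-1/1002) = 193/1719 + 2/501 = 33377/287073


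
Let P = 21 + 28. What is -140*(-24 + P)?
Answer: -3500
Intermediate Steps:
P = 49
-140*(-24 + P) = -140*(-24 + 49) = -140*25 = -3500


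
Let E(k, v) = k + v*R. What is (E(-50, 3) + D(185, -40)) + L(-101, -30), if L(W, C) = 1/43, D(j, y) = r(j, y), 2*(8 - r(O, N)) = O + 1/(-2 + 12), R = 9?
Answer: -92473/860 ≈ -107.53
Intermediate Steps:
r(O, N) = 159/20 - O/2 (r(O, N) = 8 - (O + 1/(-2 + 12))/2 = 8 - (O + 1/10)/2 = 8 - (1/10 + O)/2 = 8 + (-1/20 - O/2) = 159/20 - O/2)
D(j, y) = 159/20 - j/2
L(W, C) = 1/43
E(k, v) = k + 9*v (E(k, v) = k + v*9 = k + 9*v)
(E(-50, 3) + D(185, -40)) + L(-101, -30) = ((-50 + 9*3) + (159/20 - 1/2*185)) + 1/43 = ((-50 + 27) + (159/20 - 185/2)) + 1/43 = (-23 - 1691/20) + 1/43 = -2151/20 + 1/43 = -92473/860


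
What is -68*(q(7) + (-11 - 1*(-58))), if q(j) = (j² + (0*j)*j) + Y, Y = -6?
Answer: -6120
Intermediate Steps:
q(j) = -6 + j² (q(j) = (j² + (0*j)*j) - 6 = (j² + 0*j) - 6 = (j² + 0) - 6 = j² - 6 = -6 + j²)
-68*(q(7) + (-11 - 1*(-58))) = -68*((-6 + 7²) + (-11 - 1*(-58))) = -68*((-6 + 49) + (-11 + 58)) = -68*(43 + 47) = -68*90 = -6120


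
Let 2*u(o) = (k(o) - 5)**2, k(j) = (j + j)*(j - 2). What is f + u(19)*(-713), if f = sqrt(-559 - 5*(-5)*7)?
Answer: -292958153/2 + 8*I*sqrt(6) ≈ -1.4648e+8 + 19.596*I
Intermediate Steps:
k(j) = 2*j*(-2 + j) (k(j) = (2*j)*(-2 + j) = 2*j*(-2 + j))
f = 8*I*sqrt(6) (f = sqrt(-559 + 25*7) = sqrt(-559 + 175) = sqrt(-384) = 8*I*sqrt(6) ≈ 19.596*I)
u(o) = (-5 + 2*o*(-2 + o))**2/2 (u(o) = (2*o*(-2 + o) - 5)**2/2 = (-5 + 2*o*(-2 + o))**2/2)
f + u(19)*(-713) = 8*I*sqrt(6) + ((-5 + 2*19*(-2 + 19))**2/2)*(-713) = 8*I*sqrt(6) + ((-5 + 2*19*17)**2/2)*(-713) = 8*I*sqrt(6) + ((-5 + 646)**2/2)*(-713) = 8*I*sqrt(6) + ((1/2)*641**2)*(-713) = 8*I*sqrt(6) + ((1/2)*410881)*(-713) = 8*I*sqrt(6) + (410881/2)*(-713) = 8*I*sqrt(6) - 292958153/2 = -292958153/2 + 8*I*sqrt(6)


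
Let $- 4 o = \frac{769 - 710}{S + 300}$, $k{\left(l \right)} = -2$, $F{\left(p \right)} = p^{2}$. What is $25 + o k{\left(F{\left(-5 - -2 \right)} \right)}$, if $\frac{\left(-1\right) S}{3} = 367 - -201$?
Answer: $\frac{70141}{2808} \approx 24.979$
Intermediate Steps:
$S = -1704$ ($S = - 3 \left(367 - -201\right) = - 3 \left(367 + 201\right) = \left(-3\right) 568 = -1704$)
$o = \frac{59}{5616}$ ($o = - \frac{\left(769 - 710\right) \frac{1}{-1704 + 300}}{4} = - \frac{\left(769 - 710\right) \frac{1}{-1404}}{4} = - \frac{59 \left(- \frac{1}{1404}\right)}{4} = \left(- \frac{1}{4}\right) \left(- \frac{59}{1404}\right) = \frac{59}{5616} \approx 0.010506$)
$25 + o k{\left(F{\left(-5 - -2 \right)} \right)} = 25 + \frac{59}{5616} \left(-2\right) = 25 - \frac{59}{2808} = \frac{70141}{2808}$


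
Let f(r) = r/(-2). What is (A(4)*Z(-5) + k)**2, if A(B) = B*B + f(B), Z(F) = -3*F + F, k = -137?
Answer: 9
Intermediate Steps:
Z(F) = -2*F
f(r) = -r/2 (f(r) = r*(-1/2) = -r/2)
A(B) = B**2 - B/2 (A(B) = B*B - B/2 = B**2 - B/2)
(A(4)*Z(-5) + k)**2 = ((4*(-1/2 + 4))*(-2*(-5)) - 137)**2 = ((4*(7/2))*10 - 137)**2 = (14*10 - 137)**2 = (140 - 137)**2 = 3**2 = 9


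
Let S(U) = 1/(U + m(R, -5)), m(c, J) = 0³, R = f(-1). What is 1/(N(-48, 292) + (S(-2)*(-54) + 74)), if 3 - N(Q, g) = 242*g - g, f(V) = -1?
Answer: -1/70268 ≈ -1.4231e-5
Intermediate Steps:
R = -1
m(c, J) = 0
S(U) = 1/U (S(U) = 1/(U + 0) = 1/U)
N(Q, g) = 3 - 241*g (N(Q, g) = 3 - (242*g - g) = 3 - 241*g)
1/(N(-48, 292) + (S(-2)*(-54) + 74)) = 1/((3 - 241*292) + (-54/(-2) + 74)) = 1/((3 - 70372) + (-½*(-54) + 74)) = 1/(-70369 + (27 + 74)) = 1/(-70369 + 101) = 1/(-70268) = -1/70268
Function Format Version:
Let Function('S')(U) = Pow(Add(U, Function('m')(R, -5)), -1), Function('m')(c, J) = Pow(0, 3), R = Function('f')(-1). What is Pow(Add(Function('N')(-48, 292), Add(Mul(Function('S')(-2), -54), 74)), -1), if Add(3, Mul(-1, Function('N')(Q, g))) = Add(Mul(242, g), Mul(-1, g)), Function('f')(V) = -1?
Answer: Rational(-1, 70268) ≈ -1.4231e-5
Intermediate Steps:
R = -1
Function('m')(c, J) = 0
Function('S')(U) = Pow(U, -1) (Function('S')(U) = Pow(Add(U, 0), -1) = Pow(U, -1))
Function('N')(Q, g) = Add(3, Mul(-241, g)) (Function('N')(Q, g) = Add(3, Mul(-1, Add(Mul(242, g), Mul(-1, g)))) = Add(3, Mul(-1, Mul(241, g))) = Add(3, Mul(-241, g)))
Pow(Add(Function('N')(-48, 292), Add(Mul(Function('S')(-2), -54), 74)), -1) = Pow(Add(Add(3, Mul(-241, 292)), Add(Mul(Pow(-2, -1), -54), 74)), -1) = Pow(Add(Add(3, -70372), Add(Mul(Rational(-1, 2), -54), 74)), -1) = Pow(Add(-70369, Add(27, 74)), -1) = Pow(Add(-70369, 101), -1) = Pow(-70268, -1) = Rational(-1, 70268)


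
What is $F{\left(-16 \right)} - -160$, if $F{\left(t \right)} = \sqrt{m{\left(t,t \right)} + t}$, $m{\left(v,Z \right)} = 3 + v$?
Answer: $160 + i \sqrt{29} \approx 160.0 + 5.3852 i$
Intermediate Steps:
$F{\left(t \right)} = \sqrt{3 + 2 t}$ ($F{\left(t \right)} = \sqrt{\left(3 + t\right) + t} = \sqrt{3 + 2 t}$)
$F{\left(-16 \right)} - -160 = \sqrt{3 + 2 \left(-16\right)} - -160 = \sqrt{3 - 32} + 160 = \sqrt{-29} + 160 = i \sqrt{29} + 160 = 160 + i \sqrt{29}$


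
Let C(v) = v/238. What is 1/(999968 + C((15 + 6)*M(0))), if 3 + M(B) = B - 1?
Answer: 17/16999450 ≈ 1.0000e-6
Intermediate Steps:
M(B) = -4 + B (M(B) = -3 + (B - 1) = -3 + (-1 + B) = -4 + B)
C(v) = v/238 (C(v) = v*(1/238) = v/238)
1/(999968 + C((15 + 6)*M(0))) = 1/(999968 + ((15 + 6)*(-4 + 0))/238) = 1/(999968 + (21*(-4))/238) = 1/(999968 + (1/238)*(-84)) = 1/(999968 - 6/17) = 1/(16999450/17) = 17/16999450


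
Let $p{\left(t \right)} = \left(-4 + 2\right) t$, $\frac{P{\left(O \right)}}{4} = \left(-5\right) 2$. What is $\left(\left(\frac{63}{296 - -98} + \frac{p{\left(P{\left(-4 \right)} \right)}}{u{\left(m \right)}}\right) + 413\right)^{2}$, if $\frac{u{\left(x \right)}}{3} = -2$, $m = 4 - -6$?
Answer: $\frac{223346034025}{1397124} \approx 1.5986 \cdot 10^{5}$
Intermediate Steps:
$P{\left(O \right)} = -40$ ($P{\left(O \right)} = 4 \left(\left(-5\right) 2\right) = 4 \left(-10\right) = -40$)
$m = 10$ ($m = 4 + 6 = 10$)
$u{\left(x \right)} = -6$ ($u{\left(x \right)} = 3 \left(-2\right) = -6$)
$p{\left(t \right)} = - 2 t$
$\left(\left(\frac{63}{296 - -98} + \frac{p{\left(P{\left(-4 \right)} \right)}}{u{\left(m \right)}}\right) + 413\right)^{2} = \left(\left(\frac{63}{296 - -98} + \frac{\left(-2\right) \left(-40\right)}{-6}\right) + 413\right)^{2} = \left(\left(\frac{63}{296 + 98} + 80 \left(- \frac{1}{6}\right)\right) + 413\right)^{2} = \left(\left(\frac{63}{394} - \frac{40}{3}\right) + 413\right)^{2} = \left(- \frac{15571}{1182} + 413\right)^{2} = \left(\frac{472595}{1182}\right)^{2} = \frac{223346034025}{1397124}$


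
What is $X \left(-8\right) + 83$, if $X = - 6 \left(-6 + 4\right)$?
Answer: $-13$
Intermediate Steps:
$X = 12$ ($X = \left(-6\right) \left(-2\right) = 12$)
$X \left(-8\right) + 83 = 12 \left(-8\right) + 83 = -96 + 83 = -13$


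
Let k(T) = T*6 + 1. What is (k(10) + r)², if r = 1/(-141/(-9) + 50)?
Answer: 144480400/38809 ≈ 3722.9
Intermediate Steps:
k(T) = 1 + 6*T (k(T) = 6*T + 1 = 1 + 6*T)
r = 3/197 (r = 1/(-141*(-⅑) + 50) = 1/(47/3 + 50) = 1/(197/3) = 3/197 ≈ 0.015228)
(k(10) + r)² = ((1 + 6*10) + 3/197)² = ((1 + 60) + 3/197)² = (61 + 3/197)² = (12020/197)² = 144480400/38809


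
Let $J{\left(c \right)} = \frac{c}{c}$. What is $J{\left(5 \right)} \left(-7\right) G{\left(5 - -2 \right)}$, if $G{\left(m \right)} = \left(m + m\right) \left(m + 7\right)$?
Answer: $-1372$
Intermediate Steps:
$G{\left(m \right)} = 2 m \left(7 + m\right)$
$J{\left(c \right)} = 1$
$J{\left(5 \right)} \left(-7\right) G{\left(5 - -2 \right)} = 1 \left(-7\right) 2 \left(5 - -2\right) \left(7 + \left(5 - -2\right)\right) = - 7 \cdot 2 \left(5 + 2\right) \left(7 + \left(5 + 2\right)\right) = - 7 \cdot 2 \cdot 7 \left(7 + 7\right) = - 7 \cdot 2 \cdot 7 \cdot 14 = \left(-7\right) 196 = -1372$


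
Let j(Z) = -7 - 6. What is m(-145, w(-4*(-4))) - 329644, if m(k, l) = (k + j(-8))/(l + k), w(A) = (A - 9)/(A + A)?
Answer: -1527235596/4633 ≈ -3.2964e+5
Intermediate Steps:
j(Z) = -13
w(A) = (-9 + A)/(2*A) (w(A) = (-9 + A)/((2*A)) = (-9 + A)*(1/(2*A)) = (-9 + A)/(2*A))
m(k, l) = (-13 + k)/(k + l) (m(k, l) = (k - 13)/(l + k) = (-13 + k)/(k + l))
m(-145, w(-4*(-4))) - 329644 = (-13 - 145)/(-145 + (-9 - 4*(-4))/(2*((-4*(-4))))) - 329644 = -158/(-145 + (½)*(-9 + 16)/16) - 329644 = -158/(-145 + (½)*(1/16)*7) - 329644 = -158/(-145 + 7/32) - 329644 = -158/(-4633/32) - 329644 = -32/4633*(-158) - 329644 = 5056/4633 - 329644 = -1527235596/4633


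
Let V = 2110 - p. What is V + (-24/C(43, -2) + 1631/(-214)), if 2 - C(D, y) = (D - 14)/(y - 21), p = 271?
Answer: 9758499/5350 ≈ 1824.0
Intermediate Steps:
C(D, y) = 2 - (-14 + D)/(-21 + y) (C(D, y) = 2 - (D - 14)/(y - 21) = 2 - (-14 + D)/(-21 + y))
V = 1839 (V = 2110 - 1*271 = 2110 - 271 = 1839)
V + (-24/C(43, -2) + 1631/(-214)) = 1839 + (-24*(-21 - 2)/(-28 - 1*43 + 2*(-2)) + 1631/(-214)) = 1839 + (-24*(-23/(-28 - 43 - 4)) + 1631*(-1/214)) = 1839 + (-24/((-1/23*(-75))) - 1631/214) = 1839 + (-24/75/23 - 1631/214) = 1839 + (-24*23/75 - 1631/214) = 1839 + (-184/25 - 1631/214) = 1839 - 80151/5350 = 9758499/5350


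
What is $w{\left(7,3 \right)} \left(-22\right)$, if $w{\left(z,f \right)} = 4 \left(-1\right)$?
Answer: $88$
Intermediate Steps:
$w{\left(z,f \right)} = -4$
$w{\left(7,3 \right)} \left(-22\right) = \left(-4\right) \left(-22\right) = 88$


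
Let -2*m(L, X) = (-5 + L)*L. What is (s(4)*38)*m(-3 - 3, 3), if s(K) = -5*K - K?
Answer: 30096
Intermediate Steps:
m(L, X) = -L*(-5 + L)/2 (m(L, X) = -(-5 + L)*L/2 = -L*(-5 + L)/2)
s(K) = -6*K
(s(4)*38)*m(-3 - 3, 3) = (-6*4*38)*((-3 - 3)*(5 - (-3 - 3))/2) = (-24*38)*((½)*(-6)*(5 - 1*(-6))) = -456*(-6)*(5 + 6) = -456*(-6)*11 = -912*(-33) = 30096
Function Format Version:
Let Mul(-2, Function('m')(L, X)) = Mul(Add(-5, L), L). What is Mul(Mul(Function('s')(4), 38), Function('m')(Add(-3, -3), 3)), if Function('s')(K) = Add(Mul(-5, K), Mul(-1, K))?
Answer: 30096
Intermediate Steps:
Function('m')(L, X) = Mul(Rational(-1, 2), L, Add(-5, L)) (Function('m')(L, X) = Mul(Rational(-1, 2), Mul(Add(-5, L), L)) = Mul(Rational(-1, 2), Mul(L, Add(-5, L))) = Mul(Rational(-1, 2), L, Add(-5, L)))
Function('s')(K) = Mul(-6, K)
Mul(Mul(Function('s')(4), 38), Function('m')(Add(-3, -3), 3)) = Mul(Mul(Mul(-6, 4), 38), Mul(Rational(1, 2), Add(-3, -3), Add(5, Mul(-1, Add(-3, -3))))) = Mul(Mul(-24, 38), Mul(Rational(1, 2), -6, Add(5, Mul(-1, -6)))) = Mul(-912, Mul(Rational(1, 2), -6, Add(5, 6))) = Mul(-912, Mul(Rational(1, 2), -6, 11)) = Mul(-912, -33) = 30096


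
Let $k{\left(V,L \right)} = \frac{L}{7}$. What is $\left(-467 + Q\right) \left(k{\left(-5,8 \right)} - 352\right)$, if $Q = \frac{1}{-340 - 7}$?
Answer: $\frac{56856400}{347} \approx 1.6385 \cdot 10^{5}$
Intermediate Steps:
$k{\left(V,L \right)} = \frac{L}{7}$ ($k{\left(V,L \right)} = L \frac{1}{7} = \frac{L}{7}$)
$Q = - \frac{1}{347}$ ($Q = \frac{1}{-347} = - \frac{1}{347} \approx -0.0028818$)
$\left(-467 + Q\right) \left(k{\left(-5,8 \right)} - 352\right) = \left(-467 - \frac{1}{347}\right) \left(\frac{1}{7} \cdot 8 - 352\right) = - \frac{162050 \left(\frac{8}{7} - 352\right)}{347} = \left(- \frac{162050}{347}\right) \left(- \frac{2456}{7}\right) = \frac{56856400}{347}$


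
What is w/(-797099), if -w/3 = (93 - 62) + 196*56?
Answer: 33021/797099 ≈ 0.041426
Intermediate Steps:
w = -33021 (w = -3*((93 - 62) + 196*56) = -3*(31 + 10976) = -3*11007 = -33021)
w/(-797099) = -33021/(-797099) = -33021*(-1/797099) = 33021/797099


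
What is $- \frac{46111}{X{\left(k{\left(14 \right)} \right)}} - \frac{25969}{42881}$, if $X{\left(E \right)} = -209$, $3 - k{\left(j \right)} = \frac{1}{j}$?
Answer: $\frac{1971858270}{8962129} \approx 220.02$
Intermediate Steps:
$k{\left(j \right)} = 3 - \frac{1}{j}$
$- \frac{46111}{X{\left(k{\left(14 \right)} \right)}} - \frac{25969}{42881} = - \frac{46111}{-209} - \frac{25969}{42881} = \left(-46111\right) \left(- \frac{1}{209}\right) - \frac{25969}{42881} = \frac{46111}{209} - \frac{25969}{42881} = \frac{1971858270}{8962129}$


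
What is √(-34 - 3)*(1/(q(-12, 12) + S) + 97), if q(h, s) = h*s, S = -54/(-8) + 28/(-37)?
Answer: 1981077*I*√37/20425 ≈ 589.98*I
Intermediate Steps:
S = 887/148 (S = -54*(-⅛) + 28*(-1/37) = 27/4 - 28/37 = 887/148 ≈ 5.9932)
√(-34 - 3)*(1/(q(-12, 12) + S) + 97) = √(-34 - 3)*(1/(-12*12 + 887/148) + 97) = √(-37)*(1/(-144 + 887/148) + 97) = (I*√37)*(1/(-20425/148) + 97) = (I*√37)*(-148/20425 + 97) = (I*√37)*(1981077/20425) = 1981077*I*√37/20425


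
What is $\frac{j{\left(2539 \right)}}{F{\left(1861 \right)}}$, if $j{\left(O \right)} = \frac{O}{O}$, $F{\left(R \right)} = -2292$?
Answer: $- \frac{1}{2292} \approx -0.0004363$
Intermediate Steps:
$j{\left(O \right)} = 1$
$\frac{j{\left(2539 \right)}}{F{\left(1861 \right)}} = 1 \frac{1}{-2292} = 1 \left(- \frac{1}{2292}\right) = - \frac{1}{2292}$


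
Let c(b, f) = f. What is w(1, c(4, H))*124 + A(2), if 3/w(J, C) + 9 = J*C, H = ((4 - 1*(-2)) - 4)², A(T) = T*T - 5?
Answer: -377/5 ≈ -75.400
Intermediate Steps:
A(T) = -5 + T² (A(T) = T² - 5 = -5 + T²)
H = 4 (H = ((4 + 2) - 4)² = (6 - 4)² = 2² = 4)
w(J, C) = 3/(-9 + C*J) (w(J, C) = 3/(-9 + J*C) = 3/(-9 + C*J))
w(1, c(4, H))*124 + A(2) = (3/(-9 + 4*1))*124 + (-5 + 2²) = (3/(-9 + 4))*124 + (-5 + 4) = (3/(-5))*124 - 1 = (3*(-⅕))*124 - 1 = -⅗*124 - 1 = -372/5 - 1 = -377/5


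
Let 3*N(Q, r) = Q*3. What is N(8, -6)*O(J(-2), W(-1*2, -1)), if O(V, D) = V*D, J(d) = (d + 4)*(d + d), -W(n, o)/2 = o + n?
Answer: -384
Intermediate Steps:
W(n, o) = -2*n - 2*o (W(n, o) = -2*(o + n) = -2*(n + o) = -2*n - 2*o)
J(d) = 2*d*(4 + d) (J(d) = (4 + d)*(2*d) = 2*d*(4 + d))
O(V, D) = D*V
N(Q, r) = Q (N(Q, r) = (Q*3)/3 = (3*Q)/3 = Q)
N(8, -6)*O(J(-2), W(-1*2, -1)) = 8*((-(-2)*2 - 2*(-1))*(2*(-2)*(4 - 2))) = 8*((-2*(-2) + 2)*(2*(-2)*2)) = 8*((4 + 2)*(-8)) = 8*(6*(-8)) = 8*(-48) = -384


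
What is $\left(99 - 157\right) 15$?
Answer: $-870$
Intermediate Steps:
$\left(99 - 157\right) 15 = \left(-58\right) 15 = -870$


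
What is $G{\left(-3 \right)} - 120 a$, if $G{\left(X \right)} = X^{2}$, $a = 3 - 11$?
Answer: $969$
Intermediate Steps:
$a = -8$
$G{\left(-3 \right)} - 120 a = \left(-3\right)^{2} - -960 = 9 + 960 = 969$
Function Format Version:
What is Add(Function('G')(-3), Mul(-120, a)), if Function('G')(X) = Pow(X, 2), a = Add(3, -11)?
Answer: 969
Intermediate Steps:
a = -8
Add(Function('G')(-3), Mul(-120, a)) = Add(Pow(-3, 2), Mul(-120, -8)) = Add(9, 960) = 969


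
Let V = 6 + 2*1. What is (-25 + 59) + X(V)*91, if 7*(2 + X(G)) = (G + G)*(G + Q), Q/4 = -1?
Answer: 684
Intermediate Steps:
Q = -4 (Q = 4*(-1) = -4)
V = 8 (V = 6 + 2 = 8)
X(G) = -2 + 2*G*(-4 + G)/7 (X(G) = -2 + ((G + G)*(G - 4))/7 = -2 + ((2*G)*(-4 + G))/7 = -2 + (2*G*(-4 + G))/7 = -2 + 2*G*(-4 + G)/7)
(-25 + 59) + X(V)*91 = (-25 + 59) + (-2 - 8/7*8 + (2/7)*8**2)*91 = 34 + (-2 - 64/7 + (2/7)*64)*91 = 34 + (-2 - 64/7 + 128/7)*91 = 34 + (50/7)*91 = 34 + 650 = 684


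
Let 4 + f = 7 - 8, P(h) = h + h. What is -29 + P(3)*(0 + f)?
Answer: -59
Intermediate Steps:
P(h) = 2*h
f = -5 (f = -4 + (7 - 8) = -4 - 1 = -5)
-29 + P(3)*(0 + f) = -29 + (2*3)*(0 - 5) = -29 + 6*(-5) = -29 - 30 = -59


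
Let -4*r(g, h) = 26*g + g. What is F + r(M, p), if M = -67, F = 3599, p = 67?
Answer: 16205/4 ≈ 4051.3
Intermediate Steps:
r(g, h) = -27*g/4 (r(g, h) = -(26*g + g)/4 = -27*g/4)
F + r(M, p) = 3599 - 27/4*(-67) = 3599 + 1809/4 = 16205/4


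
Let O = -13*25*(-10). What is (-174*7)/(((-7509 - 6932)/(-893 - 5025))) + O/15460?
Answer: -1591295197/3189398 ≈ -498.93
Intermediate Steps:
O = 3250 (O = -325*(-10) = 3250)
(-174*7)/(((-7509 - 6932)/(-893 - 5025))) + O/15460 = (-174*7)/(((-7509 - 6932)/(-893 - 5025))) + 3250/15460 = -1218/((-14441/(-5918))) + 3250*(1/15460) = -1218/((-14441*(-1/5918))) + 325/1546 = -1218/14441/5918 + 325/1546 = -1218*5918/14441 + 325/1546 = -1029732/2063 + 325/1546 = -1591295197/3189398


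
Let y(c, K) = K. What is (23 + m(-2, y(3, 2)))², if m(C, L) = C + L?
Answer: 529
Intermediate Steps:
(23 + m(-2, y(3, 2)))² = (23 + (-2 + 2))² = (23 + 0)² = 23² = 529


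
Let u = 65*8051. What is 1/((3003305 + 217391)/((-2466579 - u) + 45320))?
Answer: -1472287/1610348 ≈ -0.91427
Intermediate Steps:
u = 523315
1/((3003305 + 217391)/((-2466579 - u) + 45320)) = 1/((3003305 + 217391)/((-2466579 - 1*523315) + 45320)) = 1/(3220696/((-2466579 - 523315) + 45320)) = 1/(3220696/(-2989894 + 45320)) = 1/(3220696/(-2944574)) = 1/(3220696*(-1/2944574)) = 1/(-1610348/1472287) = -1472287/1610348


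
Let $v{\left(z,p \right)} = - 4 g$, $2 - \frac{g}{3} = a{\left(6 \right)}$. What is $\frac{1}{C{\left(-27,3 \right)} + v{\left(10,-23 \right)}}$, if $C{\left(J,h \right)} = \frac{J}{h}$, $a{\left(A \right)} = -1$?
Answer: $- \frac{1}{45} \approx -0.022222$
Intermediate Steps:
$g = 9$ ($g = 6 - -3 = 6 + 3 = 9$)
$v{\left(z,p \right)} = -36$ ($v{\left(z,p \right)} = \left(-4\right) 9 = -36$)
$\frac{1}{C{\left(-27,3 \right)} + v{\left(10,-23 \right)}} = \frac{1}{- \frac{27}{3} - 36} = \frac{1}{\left(-27\right) \frac{1}{3} - 36} = \frac{1}{-9 - 36} = \frac{1}{-45} = - \frac{1}{45}$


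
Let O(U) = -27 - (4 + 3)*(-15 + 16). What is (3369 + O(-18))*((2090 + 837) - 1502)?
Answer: 4752375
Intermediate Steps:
O(U) = -34 (O(U) = -27 - 7 = -34)
(3369 + O(-18))*((2090 + 837) - 1502) = (3369 - 34)*((2090 + 837) - 1502) = 3335*(2927 - 1502) = 3335*1425 = 4752375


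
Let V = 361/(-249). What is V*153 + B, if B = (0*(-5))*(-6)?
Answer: -18411/83 ≈ -221.82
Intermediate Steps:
B = 0 (B = 0*(-6) = 0)
V = -361/249 (V = 361*(-1/249) = -361/249 ≈ -1.4498)
V*153 + B = -361/249*153 + 0 = -18411/83 + 0 = -18411/83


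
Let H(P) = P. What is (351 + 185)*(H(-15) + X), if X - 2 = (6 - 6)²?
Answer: -6968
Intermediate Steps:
X = 2 (X = 2 + (6 - 6)² = 2 + 0² = 2 + 0 = 2)
(351 + 185)*(H(-15) + X) = (351 + 185)*(-15 + 2) = 536*(-13) = -6968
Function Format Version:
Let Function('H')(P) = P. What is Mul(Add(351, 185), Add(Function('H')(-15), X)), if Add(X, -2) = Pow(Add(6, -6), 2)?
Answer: -6968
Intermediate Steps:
X = 2 (X = Add(2, Pow(Add(6, -6), 2)) = Add(2, Pow(0, 2)) = Add(2, 0) = 2)
Mul(Add(351, 185), Add(Function('H')(-15), X)) = Mul(Add(351, 185), Add(-15, 2)) = Mul(536, -13) = -6968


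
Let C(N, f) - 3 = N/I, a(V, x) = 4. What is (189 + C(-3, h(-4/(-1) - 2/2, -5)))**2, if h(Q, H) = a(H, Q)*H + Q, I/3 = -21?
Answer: 16265089/441 ≈ 36882.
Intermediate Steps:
I = -63 (I = 3*(-21) = -63)
h(Q, H) = Q + 4*H (h(Q, H) = 4*H + Q = Q + 4*H)
C(N, f) = 3 - N/63 (C(N, f) = 3 + N/(-63) = 3 + N*(-1/63) = 3 - N/63)
(189 + C(-3, h(-4/(-1) - 2/2, -5)))**2 = (189 + (3 - 1/63*(-3)))**2 = (189 + (3 + 1/21))**2 = (189 + 64/21)**2 = (4033/21)**2 = 16265089/441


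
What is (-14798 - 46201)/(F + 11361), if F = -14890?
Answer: 60999/3529 ≈ 17.285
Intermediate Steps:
(-14798 - 46201)/(F + 11361) = (-14798 - 46201)/(-14890 + 11361) = -60999/(-3529) = -60999*(-1/3529) = 60999/3529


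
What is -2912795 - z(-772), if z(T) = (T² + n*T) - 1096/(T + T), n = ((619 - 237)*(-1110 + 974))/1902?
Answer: -647882274380/183543 ≈ -3.5299e+6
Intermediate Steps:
n = -25976/951 (n = (382*(-136))*(1/1902) = -51952*1/1902 = -25976/951 ≈ -27.314)
z(T) = T² - 548/T - 25976*T/951 (z(T) = (T² - 25976*T/951) - 1096/(T + T) = (T² - 25976*T/951) - 1096*1/(2*T) = (T² - 25976*T/951) - 548/T = T² - 548/T - 25976*T/951)
-2912795 - z(-772) = -2912795 - ((-772)² - 548/(-772) - 25976/951*(-772)) = -2912795 - (595984 - 548*(-1/772) + 20053472/951) = -2912795 - (595984 + 137/193 + 20053472/951) = -2912795 - 1*113259141695/183543 = -2912795 - 113259141695/183543 = -647882274380/183543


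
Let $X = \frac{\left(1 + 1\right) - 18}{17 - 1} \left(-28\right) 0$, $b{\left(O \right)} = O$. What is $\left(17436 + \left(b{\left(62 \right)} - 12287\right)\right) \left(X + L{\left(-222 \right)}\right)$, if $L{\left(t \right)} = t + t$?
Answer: $-2313684$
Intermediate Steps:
$X = 0$ ($X = \frac{2 - 18}{16} \left(-28\right) 0 = \left(-16\right) \frac{1}{16} \left(-28\right) 0 = \left(-1\right) \left(-28\right) 0 = 28 \cdot 0 = 0$)
$L{\left(t \right)} = 2 t$
$\left(17436 + \left(b{\left(62 \right)} - 12287\right)\right) \left(X + L{\left(-222 \right)}\right) = \left(17436 + \left(62 - 12287\right)\right) \left(0 + 2 \left(-222\right)\right) = \left(17436 - 12225\right) \left(0 - 444\right) = 5211 \left(-444\right) = -2313684$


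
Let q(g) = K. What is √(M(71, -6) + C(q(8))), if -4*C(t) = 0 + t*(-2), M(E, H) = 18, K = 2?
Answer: √19 ≈ 4.3589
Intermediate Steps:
q(g) = 2
C(t) = t/2 (C(t) = -(0 + t*(-2))/4 = -(0 - 2*t)/4 = -(-1)*t/2 = t/2)
√(M(71, -6) + C(q(8))) = √(18 + (½)*2) = √(18 + 1) = √19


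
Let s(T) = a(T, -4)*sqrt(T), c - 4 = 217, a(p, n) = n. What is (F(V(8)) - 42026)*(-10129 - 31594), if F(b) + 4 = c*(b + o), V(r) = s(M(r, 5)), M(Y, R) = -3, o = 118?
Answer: 665565296 + 36883132*I*sqrt(3) ≈ 6.6557e+8 + 6.3883e+7*I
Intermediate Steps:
c = 221 (c = 4 + 217 = 221)
s(T) = -4*sqrt(T)
V(r) = -4*I*sqrt(3)
F(b) = 26074 + 221*b (F(b) = -4 + 221*(b + 118) = -4 + 221*(118 + b) = -4 + (26078 + 221*b) = 26074 + 221*b)
(F(V(8)) - 42026)*(-10129 - 31594) = ((26074 + 221*(-4*I*sqrt(3))) - 42026)*(-10129 - 31594) = ((26074 - 884*I*sqrt(3)) - 42026)*(-41723) = (-15952 - 884*I*sqrt(3))*(-41723) = 665565296 + 36883132*I*sqrt(3)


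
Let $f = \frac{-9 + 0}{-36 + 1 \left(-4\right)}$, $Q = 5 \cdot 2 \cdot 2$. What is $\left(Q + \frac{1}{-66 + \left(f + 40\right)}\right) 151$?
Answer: $\frac{3107580}{1031} \approx 3014.1$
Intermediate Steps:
$Q = 20$ ($Q = 10 \cdot 2 = 20$)
$f = \frac{9}{40}$ ($f = - \frac{9}{-36 - 4} = - \frac{9}{-40} = \left(-9\right) \left(- \frac{1}{40}\right) = \frac{9}{40} \approx 0.225$)
$\left(Q + \frac{1}{-66 + \left(f + 40\right)}\right) 151 = \left(20 + \frac{1}{-66 + \left(\frac{9}{40} + 40\right)}\right) 151 = \left(20 + \frac{1}{-66 + \frac{1609}{40}}\right) 151 = \left(20 + \frac{1}{- \frac{1031}{40}}\right) 151 = \left(20 - \frac{40}{1031}\right) 151 = \frac{20580}{1031} \cdot 151 = \frac{3107580}{1031}$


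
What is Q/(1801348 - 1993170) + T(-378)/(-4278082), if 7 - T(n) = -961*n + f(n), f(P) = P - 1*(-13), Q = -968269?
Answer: 2105971849175/410315122702 ≈ 5.1326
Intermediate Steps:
f(P) = 13 + P (f(P) = P + 13 = 13 + P)
T(n) = -6 + 960*n (T(n) = 7 - (-961*n + (13 + n)) = 7 - (13 - 960*n) = 7 + (-13 + 960*n) = -6 + 960*n)
Q/(1801348 - 1993170) + T(-378)/(-4278082) = -968269/(1801348 - 1993170) + (-6 + 960*(-378))/(-4278082) = -968269/(-191822) + (-6 - 362880)*(-1/4278082) = -968269*(-1/191822) - 362886*(-1/4278082) = 968269/191822 + 181443/2139041 = 2105971849175/410315122702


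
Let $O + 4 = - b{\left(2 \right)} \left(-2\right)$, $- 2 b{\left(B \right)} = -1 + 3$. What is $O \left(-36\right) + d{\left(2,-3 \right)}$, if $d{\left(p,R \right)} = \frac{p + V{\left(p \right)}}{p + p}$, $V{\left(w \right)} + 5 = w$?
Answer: $\frac{863}{4} \approx 215.75$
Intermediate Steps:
$b{\left(B \right)} = -1$ ($b{\left(B \right)} = - \frac{-1 + 3}{2} = \left(- \frac{1}{2}\right) 2 = -1$)
$V{\left(w \right)} = -5 + w$
$O = -6$ ($O = -4 + \left(-1\right) \left(-1\right) \left(-2\right) = -4 + 1 \left(-2\right) = -4 - 2 = -6$)
$d{\left(p,R \right)} = \frac{-5 + 2 p}{2 p}$ ($d{\left(p,R \right)} = \frac{p + \left(-5 + p\right)}{p + p} = \frac{-5 + 2 p}{2 p}$)
$O \left(-36\right) + d{\left(2,-3 \right)} = \left(-6\right) \left(-36\right) + \frac{- \frac{5}{2} + 2}{2} = 216 + \frac{1}{2} \left(- \frac{1}{2}\right) = 216 - \frac{1}{4} = \frac{863}{4}$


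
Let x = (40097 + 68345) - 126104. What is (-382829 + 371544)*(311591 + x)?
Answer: -3316988765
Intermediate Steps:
x = -17662 (x = 108442 - 126104 = -17662)
(-382829 + 371544)*(311591 + x) = (-382829 + 371544)*(311591 - 17662) = -11285*293929 = -3316988765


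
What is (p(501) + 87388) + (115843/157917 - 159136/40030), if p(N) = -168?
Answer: 275666771068889/3160708755 ≈ 87217.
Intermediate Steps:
(p(501) + 87388) + (115843/157917 - 159136/40030) = (-168 + 87388) + (115843/157917 - 159136/40030) = 87220 + (115843*(1/157917) - 159136*1/40030) = 87220 + (115843/157917 - 79568/20015) = 87220 - 10246542211/3160708755 = 275666771068889/3160708755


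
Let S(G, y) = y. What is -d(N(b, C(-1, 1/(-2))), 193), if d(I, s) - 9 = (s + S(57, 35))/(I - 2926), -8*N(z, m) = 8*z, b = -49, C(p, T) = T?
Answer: -8555/959 ≈ -8.9207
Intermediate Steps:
N(z, m) = -z
d(I, s) = 9 + (35 + s)/(-2926 + I) (d(I, s) = 9 + (s + 35)/(I - 2926) = 9 + (35 + s)/(-2926 + I))
-d(N(b, C(-1, 1/(-2))), 193) = -(-26299 + 193 + 9*(-1*(-49)))/(-2926 - 1*(-49)) = -(-26299 + 193 + 9*49)/(-2926 + 49) = -(-26299 + 193 + 441)/(-2877) = -(-1)*(-25665)/2877 = -1*8555/959 = -8555/959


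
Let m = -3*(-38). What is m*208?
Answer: 23712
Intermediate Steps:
m = 114
m*208 = 114*208 = 23712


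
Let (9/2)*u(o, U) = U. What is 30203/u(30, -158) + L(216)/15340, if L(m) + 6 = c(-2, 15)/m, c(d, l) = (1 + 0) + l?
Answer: -5629267871/6544044 ≈ -860.21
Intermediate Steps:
c(d, l) = 1 + l
u(o, U) = 2*U/9
L(m) = -6 + 16/m (L(m) = -6 + (1 + 15)/m = -6 + 16/m)
30203/u(30, -158) + L(216)/15340 = 30203/(((2/9)*(-158))) + (-6 + 16/216)/15340 = 30203/(-316/9) + (-6 + 16*(1/216))*(1/15340) = 30203*(-9/316) + (-6 + 2/27)*(1/15340) = -271827/316 - 160/27*1/15340 = -271827/316 - 8/20709 = -5629267871/6544044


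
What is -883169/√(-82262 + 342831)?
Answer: -883169*√260569/260569 ≈ -1730.1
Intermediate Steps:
-883169/√(-82262 + 342831) = -883169*√260569/260569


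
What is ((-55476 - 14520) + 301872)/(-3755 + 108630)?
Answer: 231876/104875 ≈ 2.2110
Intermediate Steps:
((-55476 - 14520) + 301872)/(-3755 + 108630) = (-69996 + 301872)/104875 = 231876*(1/104875) = 231876/104875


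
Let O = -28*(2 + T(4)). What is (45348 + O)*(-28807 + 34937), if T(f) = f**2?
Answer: 274893720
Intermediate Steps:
O = -504 (O = -28*(2 + 4**2) = -28*(2 + 16) = -28*18 = -504)
(45348 + O)*(-28807 + 34937) = (45348 - 504)*(-28807 + 34937) = 44844*6130 = 274893720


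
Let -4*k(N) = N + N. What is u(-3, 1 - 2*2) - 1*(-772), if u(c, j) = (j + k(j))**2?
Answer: 3097/4 ≈ 774.25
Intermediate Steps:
k(N) = -N/2 (k(N) = -(N + N)/4 = -N/2)
u(c, j) = j**2/4 (u(c, j) = (j - j/2)**2 = (j/2)**2 = j**2/4)
u(-3, 1 - 2*2) - 1*(-772) = (1 - 2*2)**2/4 - 1*(-772) = (1 - 4)**2/4 + 772 = (1/4)*(-3)**2 + 772 = (1/4)*9 + 772 = 9/4 + 772 = 3097/4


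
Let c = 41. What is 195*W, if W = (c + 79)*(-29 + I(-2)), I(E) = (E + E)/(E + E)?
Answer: -655200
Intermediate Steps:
I(E) = 1 (I(E) = (2*E)/((2*E)) = (2*E)*(1/(2*E)) = 1)
W = -3360 (W = (41 + 79)*(-29 + 1) = 120*(-28) = -3360)
195*W = 195*(-3360) = -655200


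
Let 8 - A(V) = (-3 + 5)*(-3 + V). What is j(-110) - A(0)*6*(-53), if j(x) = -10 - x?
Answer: 4552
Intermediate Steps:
A(V) = 14 - 2*V (A(V) = 8 - (-3 + 5)*(-3 + V) = 8 - 2*(-3 + V) = 8 - (-6 + 2*V) = 8 + (6 - 2*V) = 14 - 2*V)
j(-110) - A(0)*6*(-53) = (-10 - 1*(-110)) - (14 - 2*0)*6*(-53) = (-10 + 110) - (14 + 0)*6*(-53) = 100 - 14*6*(-53) = 100 - 84*(-53) = 100 - 1*(-4452) = 100 + 4452 = 4552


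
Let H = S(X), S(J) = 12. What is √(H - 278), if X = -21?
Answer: I*√266 ≈ 16.31*I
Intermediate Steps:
H = 12
√(H - 278) = √(12 - 278) = √(-266) = I*√266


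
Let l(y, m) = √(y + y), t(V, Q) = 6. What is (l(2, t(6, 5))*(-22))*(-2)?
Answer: 88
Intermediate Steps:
l(y, m) = √2*√y (l(y, m) = √(2*y) = √2*√y)
(l(2, t(6, 5))*(-22))*(-2) = ((√2*√2)*(-22))*(-2) = (2*(-22))*(-2) = -44*(-2) = 88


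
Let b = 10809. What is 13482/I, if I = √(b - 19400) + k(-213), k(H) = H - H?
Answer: -13482*I*√71/781 ≈ -145.46*I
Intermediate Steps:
k(H) = 0
I = 11*I*√71 (I = √(10809 - 19400) + 0 = √(-8591) + 0 = 11*I*√71 + 0 = 11*I*√71 ≈ 92.688*I)
13482/I = 13482/((11*I*√71)) = 13482*(-I*√71/781) = -13482*I*√71/781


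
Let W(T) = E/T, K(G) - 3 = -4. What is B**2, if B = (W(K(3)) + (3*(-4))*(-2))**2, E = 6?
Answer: 104976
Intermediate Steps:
K(G) = -1 (K(G) = 3 - 4 = -1)
W(T) = 6/T
B = 324 (B = (6/(-1) + (3*(-4))*(-2))**2 = (6*(-1) - 12*(-2))**2 = (-6 + 24)**2 = 18**2 = 324)
B**2 = 324**2 = 104976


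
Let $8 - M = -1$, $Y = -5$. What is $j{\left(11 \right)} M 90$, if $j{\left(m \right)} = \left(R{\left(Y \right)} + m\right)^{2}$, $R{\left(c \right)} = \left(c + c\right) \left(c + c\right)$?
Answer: $9980010$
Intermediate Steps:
$M = 9$ ($M = 8 - -1 = 8 + 1 = 9$)
$R{\left(c \right)} = 4 c^{2}$ ($R{\left(c \right)} = 2 c 2 c = 4 c^{2}$)
$j{\left(m \right)} = \left(100 + m\right)^{2}$ ($j{\left(m \right)} = \left(4 \left(-5\right)^{2} + m\right)^{2} = \left(4 \cdot 25 + m\right)^{2} = \left(100 + m\right)^{2}$)
$j{\left(11 \right)} M 90 = \left(100 + 11\right)^{2} \cdot 9 \cdot 90 = 111^{2} \cdot 9 \cdot 90 = 12321 \cdot 9 \cdot 90 = 110889 \cdot 90 = 9980010$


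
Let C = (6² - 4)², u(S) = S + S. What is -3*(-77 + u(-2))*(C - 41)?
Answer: 238869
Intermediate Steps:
u(S) = 2*S
C = 1024 (C = (36 - 4)² = 32² = 1024)
-3*(-77 + u(-2))*(C - 41) = -3*(-77 + 2*(-2))*(1024 - 41) = -3*(-77 - 4)*983 = -(-243)*983 = -3*(-79623) = 238869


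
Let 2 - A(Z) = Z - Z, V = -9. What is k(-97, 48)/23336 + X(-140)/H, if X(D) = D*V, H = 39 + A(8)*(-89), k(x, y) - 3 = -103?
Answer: -7354315/810926 ≈ -9.0690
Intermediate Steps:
k(x, y) = -100 (k(x, y) = 3 - 103 = -100)
A(Z) = 2 (A(Z) = 2 - (Z - Z) = 2 - 1*0 = 2 + 0 = 2)
H = -139 (H = 39 + 2*(-89) = 39 - 178 = -139)
X(D) = -9*D (X(D) = D*(-9) = -9*D)
k(-97, 48)/23336 + X(-140)/H = -100/23336 - 9*(-140)/(-139) = -100*1/23336 + 1260*(-1/139) = -25/5834 - 1260/139 = -7354315/810926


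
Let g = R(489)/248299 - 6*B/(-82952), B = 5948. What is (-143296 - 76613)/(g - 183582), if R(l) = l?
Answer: 188726807699293/157550456072454 ≈ 1.1979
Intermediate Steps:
g = 1112732280/2574612331 (g = 489/248299 - 6*5948/(-82952) = 489*(1/248299) - 35688*(-1/82952) = 489/248299 + 4461/10369 = 1112732280/2574612331 ≈ 0.43219)
(-143296 - 76613)/(g - 183582) = (-143296 - 76613)/(1112732280/2574612331 - 183582) = -219909/(-472651368217362/2574612331) = -219909*(-2574612331/472651368217362) = 188726807699293/157550456072454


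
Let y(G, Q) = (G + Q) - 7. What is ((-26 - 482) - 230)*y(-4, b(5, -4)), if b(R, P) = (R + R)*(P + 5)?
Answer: 738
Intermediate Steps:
b(R, P) = 2*R*(5 + P) (b(R, P) = (2*R)*(5 + P) = 2*R*(5 + P))
y(G, Q) = -7 + G + Q
((-26 - 482) - 230)*y(-4, b(5, -4)) = ((-26 - 482) - 230)*(-7 - 4 + 2*5*(5 - 4)) = (-508 - 230)*(-7 - 4 + 2*5*1) = -738*(-7 - 4 + 10) = -738*(-1) = 738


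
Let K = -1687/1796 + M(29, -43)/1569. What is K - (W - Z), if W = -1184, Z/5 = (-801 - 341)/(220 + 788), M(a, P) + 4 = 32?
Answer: 139350235757/118352808 ≈ 1177.4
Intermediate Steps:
M(a, P) = 28 (M(a, P) = -4 + 32 = 28)
Z = -2855/504 (Z = 5*((-801 - 341)/(220 + 788)) = 5*(-1142/1008) = 5*(-1142*1/1008) = 5*(-571/504) = -2855/504 ≈ -5.6647)
K = -2596615/2817924 (K = -1687/1796 + 28/1569 = -2596615/2817924 ≈ -0.92146)
K - (W - Z) = -2596615/2817924 - (-1184 - 1*(-2855/504)) = -2596615/2817924 - (-1184 + 2855/504) = -2596615/2817924 - 1*(-593881/504) = -2596615/2817924 + 593881/504 = 139350235757/118352808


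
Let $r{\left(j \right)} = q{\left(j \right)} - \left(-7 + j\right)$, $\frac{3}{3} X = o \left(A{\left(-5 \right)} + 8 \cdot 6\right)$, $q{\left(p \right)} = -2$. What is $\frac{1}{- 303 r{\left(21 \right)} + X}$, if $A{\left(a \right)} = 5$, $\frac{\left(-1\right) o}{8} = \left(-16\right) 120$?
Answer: $\frac{1}{818928} \approx 1.2211 \cdot 10^{-6}$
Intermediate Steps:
$o = 15360$ ($o = - 8 \left(\left(-16\right) 120\right) = \left(-8\right) \left(-1920\right) = 15360$)
$X = 814080$ ($X = 15360 \left(5 + 8 \cdot 6\right) = 15360 \left(5 + 48\right) = 15360 \cdot 53 = 814080$)
$r{\left(j \right)} = 5 - j$ ($r{\left(j \right)} = -2 - \left(-7 + j\right) = 5 - j$)
$\frac{1}{- 303 r{\left(21 \right)} + X} = \frac{1}{- 303 \left(5 - 21\right) + 814080} = \frac{1}{\left(-303\right) \left(-16\right) + 814080} = \frac{1}{4848 + 814080} = \frac{1}{818928}$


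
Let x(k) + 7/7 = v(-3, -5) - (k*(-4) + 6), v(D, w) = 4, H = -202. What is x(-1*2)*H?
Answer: 2222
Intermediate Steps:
x(k) = -3 + 4*k (x(k) = -1 + (4 - (k*(-4) + 6)) = -1 + (4 - (-4*k + 6)) = -1 + (4 - (6 - 4*k)) = -1 + (4 + (-6 + 4*k)) = -1 + (-2 + 4*k) = -3 + 4*k)
x(-1*2)*H = (-3 + 4*(-1*2))*(-202) = (-3 + 4*(-2))*(-202) = (-3 - 8)*(-202) = -11*(-202) = 2222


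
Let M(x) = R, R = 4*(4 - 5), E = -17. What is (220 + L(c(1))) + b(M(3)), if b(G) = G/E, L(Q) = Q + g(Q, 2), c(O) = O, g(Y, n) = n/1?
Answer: 3795/17 ≈ 223.24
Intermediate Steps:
g(Y, n) = n (g(Y, n) = n*1 = n)
L(Q) = 2 + Q (L(Q) = Q + 2 = 2 + Q)
R = -4 (R = 4*(-1) = -4)
M(x) = -4
b(G) = -G/17 (b(G) = G/(-17) = G*(-1/17) = -G/17)
(220 + L(c(1))) + b(M(3)) = (220 + (2 + 1)) - 1/17*(-4) = (220 + 3) + 4/17 = 223 + 4/17 = 3795/17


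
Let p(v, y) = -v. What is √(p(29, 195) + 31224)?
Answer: √31195 ≈ 176.62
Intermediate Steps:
√(p(29, 195) + 31224) = √(-1*29 + 31224) = √(-29 + 31224) = √31195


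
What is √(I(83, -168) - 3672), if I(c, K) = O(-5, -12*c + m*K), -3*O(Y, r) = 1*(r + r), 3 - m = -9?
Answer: 8*I*√26 ≈ 40.792*I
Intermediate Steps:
m = 12 (m = 3 - 1*(-9) = 3 + 9 = 12)
O(Y, r) = -2*r/3 (O(Y, r) = -(r + r)/3 = -2*r/3)
I(c, K) = -8*K + 8*c (I(c, K) = -2*(-12*c + 12*K)/3 = -8*K + 8*c)
√(I(83, -168) - 3672) = √((-8*(-168) + 8*83) - 3672) = √((1344 + 664) - 3672) = √(2008 - 3672) = √(-1664) = 8*I*√26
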